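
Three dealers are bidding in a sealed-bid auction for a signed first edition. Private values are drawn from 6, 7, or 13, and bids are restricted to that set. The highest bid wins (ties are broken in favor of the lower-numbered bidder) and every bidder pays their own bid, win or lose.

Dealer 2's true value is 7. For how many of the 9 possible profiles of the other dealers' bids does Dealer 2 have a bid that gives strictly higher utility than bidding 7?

Others bid (6, 13): truth gives -7; bid 6 gives -6 > -7. Violating.
Others bid (7, 6): truth gives -7; bid 6 gives -6 > -7. Violating.
Others bid (7, 7): truth gives -7; bid 6 gives -6 > -7. Violating.
Others bid (7, 13): truth gives -7; bid 6 gives -6 > -7. Violating.
Others bid (6, 6): truth gives 0; no alternative beats it.
Others bid (6, 7): truth gives 0; no alternative beats it.
(Checking all 9 profiles: 7 have a profitable deviation, 2 do not.)

7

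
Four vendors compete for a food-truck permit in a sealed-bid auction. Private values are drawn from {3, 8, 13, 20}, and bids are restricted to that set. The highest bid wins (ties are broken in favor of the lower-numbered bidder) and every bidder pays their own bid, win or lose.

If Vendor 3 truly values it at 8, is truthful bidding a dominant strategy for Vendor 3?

No

Consider the case where Vendor 1 bids 3, Vendor 2 bids 3 and Vendor 4 bids 13.
Truthful bid 8: loses but pays 8, utility -8.
Bid 3 instead: loses but pays 3, utility -3.
Since -3 > -8, bidding 3 is strictly better here, so truthful bidding is not dominant.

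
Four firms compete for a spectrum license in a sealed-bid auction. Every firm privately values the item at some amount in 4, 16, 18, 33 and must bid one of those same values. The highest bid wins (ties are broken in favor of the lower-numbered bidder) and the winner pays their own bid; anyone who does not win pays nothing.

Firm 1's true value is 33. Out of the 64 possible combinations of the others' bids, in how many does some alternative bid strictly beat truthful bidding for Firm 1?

27

Others bid (4, 4, 4): truth gives 0; bid 4 gives 29 > 0. Violating.
Others bid (4, 4, 16): truth gives 0; bid 16 gives 17 > 0. Violating.
Others bid (4, 4, 18): truth gives 0; bid 18 gives 15 > 0. Violating.
Others bid (4, 16, 4): truth gives 0; bid 16 gives 17 > 0. Violating.
Others bid (4, 4, 33): truth gives 0; no alternative beats it.
Others bid (4, 16, 33): truth gives 0; no alternative beats it.
(Checking all 64 profiles: 27 have a profitable deviation, 37 do not.)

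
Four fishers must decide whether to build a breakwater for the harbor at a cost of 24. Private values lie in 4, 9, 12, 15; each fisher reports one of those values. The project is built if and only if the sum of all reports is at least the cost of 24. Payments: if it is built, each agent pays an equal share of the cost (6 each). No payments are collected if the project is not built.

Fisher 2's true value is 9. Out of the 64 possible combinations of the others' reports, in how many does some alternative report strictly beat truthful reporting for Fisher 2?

1

Others report (4, 4, 4): truth gives 0; report 12 gives 3 > 0. Violating.
Others report (4, 4, 9): truth gives 3; no alternative beats it.
Others report (4, 4, 12): truth gives 3; no alternative beats it.
(Checking all 64 profiles: 1 has a profitable deviation, 63 do not.)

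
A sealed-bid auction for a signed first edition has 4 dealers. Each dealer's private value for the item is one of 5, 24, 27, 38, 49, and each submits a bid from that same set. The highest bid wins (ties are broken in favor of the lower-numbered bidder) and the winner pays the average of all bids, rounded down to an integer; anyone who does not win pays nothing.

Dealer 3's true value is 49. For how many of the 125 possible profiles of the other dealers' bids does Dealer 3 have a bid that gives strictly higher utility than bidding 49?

36

Others bid (5, 5, 5): truth gives 33; bid 24 gives 40 > 33. Violating.
Others bid (5, 5, 24): truth gives 29; bid 24 gives 35 > 29. Violating.
Others bid (5, 5, 27): truth gives 28; bid 27 gives 33 > 28. Violating.
Others bid (5, 5, 38): truth gives 25; bid 38 gives 28 > 25. Violating.
Others bid (5, 5, 49): truth gives 22; no alternative beats it.
Others bid (5, 24, 49): truth gives 18; no alternative beats it.
(Checking all 125 profiles: 36 have a profitable deviation, 89 do not.)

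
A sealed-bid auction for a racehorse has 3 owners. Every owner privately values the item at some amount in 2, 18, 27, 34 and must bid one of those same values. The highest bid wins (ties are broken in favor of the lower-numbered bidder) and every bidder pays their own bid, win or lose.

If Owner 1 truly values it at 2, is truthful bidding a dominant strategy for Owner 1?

Check each profile of the others' bids and compare truth against every alternative bid.
Others bid (2, 2): truth gives 0, best alternative gives -16.
Others bid (2, 27): truth gives -2, best alternative gives -18.
Others bid (2, 34): truth gives -2, best alternative gives -18.
Others bid (18, 27): truth gives -2, best alternative gives -18.
Others bid (18, 34): truth gives -2, best alternative gives -18.
Others bid (27, 2): truth gives -2, best alternative gives -18.
(Remaining 10 profiles checked similarly; truth is weakly best in each.)
In every case the truthful bid is at least as good as any alternative, so it is a dominant strategy.

Yes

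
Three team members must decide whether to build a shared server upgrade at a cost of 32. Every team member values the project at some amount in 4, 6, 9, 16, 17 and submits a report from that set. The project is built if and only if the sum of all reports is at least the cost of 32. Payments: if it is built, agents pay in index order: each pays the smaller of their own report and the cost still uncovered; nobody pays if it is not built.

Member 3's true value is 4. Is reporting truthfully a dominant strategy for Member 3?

Check each profile of the others' reports and compare truth against every alternative report.
Others report (9, 17): truth gives 0, best alternative gives -2.
Others report (17, 9): truth gives 0, best alternative gives -2.
Others report (16, 16): truth gives 4, best alternative gives 4.
Others report (16, 17): truth gives 4, best alternative gives 4.
Others report (17, 16): truth gives 4, best alternative gives 4.
Others report (17, 17): truth gives 4, best alternative gives 4.
(Remaining 19 profiles checked similarly; truth is weakly best in each.)
In every case the truthful report is at least as good as any alternative, so it is a dominant strategy.

Yes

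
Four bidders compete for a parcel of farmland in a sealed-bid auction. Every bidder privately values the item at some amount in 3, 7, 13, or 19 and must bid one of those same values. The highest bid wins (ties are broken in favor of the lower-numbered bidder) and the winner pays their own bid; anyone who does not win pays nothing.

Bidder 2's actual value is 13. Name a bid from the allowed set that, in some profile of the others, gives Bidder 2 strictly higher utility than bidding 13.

7

Suppose Bidder 1 bids 3, Bidder 3 bids 3 and Bidder 4 bids 3.
Bid 13: wins, pays 13, utility 13 - 13 = 0.
Bid 7: wins, pays 7, utility 13 - 7 = 6.
So bidding 7 beats truth here (6 > 0).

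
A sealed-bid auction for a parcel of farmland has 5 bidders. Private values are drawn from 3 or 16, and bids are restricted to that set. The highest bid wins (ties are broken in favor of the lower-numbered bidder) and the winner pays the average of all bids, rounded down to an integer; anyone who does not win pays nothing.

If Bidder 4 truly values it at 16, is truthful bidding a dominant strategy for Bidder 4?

Check each profile of the others' bids and compare truth against every alternative bid.
Others bid (3, 3, 3, 3): truth gives 11, best alternative gives 0.
Others bid (3, 3, 3, 16): truth gives 8, best alternative gives 0.
Others bid (3, 3, 16, 3): truth gives 0, best alternative gives 0.
Others bid (3, 3, 16, 16): truth gives 0, best alternative gives 0.
Others bid (3, 16, 3, 3): truth gives 0, best alternative gives 0.
Others bid (3, 16, 3, 16): truth gives 0, best alternative gives 0.
(Remaining 10 profiles checked similarly; truth is weakly best in each.)
In every case the truthful bid is at least as good as any alternative, so it is a dominant strategy.

Yes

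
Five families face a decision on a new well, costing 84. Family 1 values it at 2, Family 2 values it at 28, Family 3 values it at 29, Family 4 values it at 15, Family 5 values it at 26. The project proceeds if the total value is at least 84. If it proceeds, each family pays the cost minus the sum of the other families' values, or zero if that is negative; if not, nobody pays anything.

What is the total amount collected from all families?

35

Total value 100 ≥ cost 84, so it is built.
Family 1: others sum to 98; max(0, 84 - 98) = 0.
Family 2: others sum to 72; max(0, 84 - 72) = 12.
Family 3: others sum to 71; max(0, 84 - 71) = 13.
Family 4: others sum to 85; max(0, 84 - 85) = 0.
Family 5: others sum to 74; max(0, 84 - 74) = 10.
Total collected = 0 + 12 + 13 + 0 + 10 = 35.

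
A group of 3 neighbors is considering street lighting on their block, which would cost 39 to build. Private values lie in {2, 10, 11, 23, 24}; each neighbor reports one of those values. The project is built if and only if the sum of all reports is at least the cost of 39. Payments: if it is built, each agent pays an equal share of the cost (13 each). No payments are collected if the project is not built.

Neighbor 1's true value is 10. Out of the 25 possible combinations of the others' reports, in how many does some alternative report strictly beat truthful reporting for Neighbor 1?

8

Others report (10, 23): truth gives -3; report 2 gives 0 > -3. Violating.
Others report (10, 24): truth gives -3; report 2 gives 0 > -3. Violating.
Others report (11, 23): truth gives -3; report 2 gives 0 > -3. Violating.
Others report (11, 24): truth gives -3; report 2 gives 0 > -3. Violating.
Others report (2, 2): truth gives 0; no alternative beats it.
Others report (2, 10): truth gives 0; no alternative beats it.
(Checking all 25 profiles: 8 have a profitable deviation, 17 do not.)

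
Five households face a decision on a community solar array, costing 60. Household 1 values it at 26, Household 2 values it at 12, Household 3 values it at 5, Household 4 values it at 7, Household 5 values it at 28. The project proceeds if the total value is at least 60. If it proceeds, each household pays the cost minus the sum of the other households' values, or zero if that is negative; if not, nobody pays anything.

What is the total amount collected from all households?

18

Total value 78 ≥ cost 60, so it is built.
Household 1: others sum to 52; max(0, 60 - 52) = 8.
Household 2: others sum to 66; max(0, 60 - 66) = 0.
Household 3: others sum to 73; max(0, 60 - 73) = 0.
Household 4: others sum to 71; max(0, 60 - 71) = 0.
Household 5: others sum to 50; max(0, 60 - 50) = 10.
Total collected = 8 + 0 + 0 + 0 + 10 = 18.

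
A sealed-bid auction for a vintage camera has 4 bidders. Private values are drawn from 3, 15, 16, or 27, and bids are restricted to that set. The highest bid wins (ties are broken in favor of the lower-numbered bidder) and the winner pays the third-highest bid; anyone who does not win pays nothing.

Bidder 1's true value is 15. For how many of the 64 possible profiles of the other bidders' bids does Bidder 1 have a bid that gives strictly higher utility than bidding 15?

6

Others bid (3, 3, 16): truth gives 0; bid 16 gives 12 > 0. Violating.
Others bid (3, 3, 27): truth gives 0; bid 27 gives 12 > 0. Violating.
Others bid (3, 16, 3): truth gives 0; bid 16 gives 12 > 0. Violating.
Others bid (3, 27, 3): truth gives 0; bid 27 gives 12 > 0. Violating.
Others bid (3, 3, 3): truth gives 12; no alternative beats it.
Others bid (3, 3, 15): truth gives 12; no alternative beats it.
(Checking all 64 profiles: 6 have a profitable deviation, 58 do not.)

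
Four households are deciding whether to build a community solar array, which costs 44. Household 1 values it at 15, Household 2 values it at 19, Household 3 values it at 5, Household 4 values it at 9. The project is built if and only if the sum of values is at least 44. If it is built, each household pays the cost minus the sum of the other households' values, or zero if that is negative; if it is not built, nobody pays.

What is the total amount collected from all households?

Total value 48 ≥ cost 44, so it is built.
Household 1: others sum to 33; max(0, 44 - 33) = 11.
Household 2: others sum to 29; max(0, 44 - 29) = 15.
Household 3: others sum to 43; max(0, 44 - 43) = 1.
Household 4: others sum to 39; max(0, 44 - 39) = 5.
Total collected = 11 + 15 + 1 + 5 = 32.

32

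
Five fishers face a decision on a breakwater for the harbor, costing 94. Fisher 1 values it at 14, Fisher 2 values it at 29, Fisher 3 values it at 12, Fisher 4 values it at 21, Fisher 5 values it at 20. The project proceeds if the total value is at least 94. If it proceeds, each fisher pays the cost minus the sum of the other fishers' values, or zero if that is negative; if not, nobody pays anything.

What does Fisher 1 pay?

12

Total value 96 ≥ cost 94, so the project is built.
The other fishers' values sum to 82.
Cost minus that sum is 94 - 82 = 12.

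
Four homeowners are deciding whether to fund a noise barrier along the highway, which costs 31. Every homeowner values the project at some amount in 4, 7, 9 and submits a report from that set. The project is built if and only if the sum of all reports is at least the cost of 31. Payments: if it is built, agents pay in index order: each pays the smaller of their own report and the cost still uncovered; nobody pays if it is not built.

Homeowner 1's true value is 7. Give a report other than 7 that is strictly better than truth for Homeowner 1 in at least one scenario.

4

Suppose Homeowner 2 reports 9, Homeowner 3 reports 9 and Homeowner 4 reports 9.
Report 7: project built, pays 7, utility 7 - 7 = 0.
Report 4: project built, pays 4, utility 7 - 4 = 3.
So reporting 4 beats truth here (3 > 0).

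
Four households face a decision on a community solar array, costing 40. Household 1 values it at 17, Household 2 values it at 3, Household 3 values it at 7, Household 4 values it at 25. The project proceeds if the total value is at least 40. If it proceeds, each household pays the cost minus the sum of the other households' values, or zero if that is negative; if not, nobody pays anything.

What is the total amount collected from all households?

18

Total value 52 ≥ cost 40, so it is built.
Household 1: others sum to 35; max(0, 40 - 35) = 5.
Household 2: others sum to 49; max(0, 40 - 49) = 0.
Household 3: others sum to 45; max(0, 40 - 45) = 0.
Household 4: others sum to 27; max(0, 40 - 27) = 13.
Total collected = 5 + 0 + 0 + 13 = 18.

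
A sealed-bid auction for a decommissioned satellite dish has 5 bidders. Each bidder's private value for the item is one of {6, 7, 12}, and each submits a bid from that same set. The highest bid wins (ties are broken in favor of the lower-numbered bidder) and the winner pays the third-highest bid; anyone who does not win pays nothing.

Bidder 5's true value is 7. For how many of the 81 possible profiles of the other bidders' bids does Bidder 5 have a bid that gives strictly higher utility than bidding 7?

4

Others bid (6, 6, 6, 7): truth gives 0; bid 12 gives 1 > 0. Violating.
Others bid (6, 6, 7, 6): truth gives 0; bid 12 gives 1 > 0. Violating.
Others bid (6, 7, 6, 6): truth gives 0; bid 12 gives 1 > 0. Violating.
Others bid (7, 6, 6, 6): truth gives 0; bid 12 gives 1 > 0. Violating.
Others bid (6, 6, 6, 6): truth gives 1; no alternative beats it.
Others bid (6, 6, 6, 12): truth gives 0; no alternative beats it.
(Checking all 81 profiles: 4 have a profitable deviation, 77 do not.)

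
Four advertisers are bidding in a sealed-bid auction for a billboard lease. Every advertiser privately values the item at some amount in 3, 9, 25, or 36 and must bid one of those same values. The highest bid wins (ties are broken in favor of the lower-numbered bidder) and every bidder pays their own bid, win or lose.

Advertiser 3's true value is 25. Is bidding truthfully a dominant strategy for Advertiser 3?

Consider the case where Advertiser 1 bids 3, Advertiser 2 bids 3 and Advertiser 4 bids 3.
Truthful bid 25: wins, pays 25, utility 25 - 25 = 0.
Bid 9 instead: wins, pays 9, utility 25 - 9 = 16.
Since 16 > 0, bidding 9 is strictly better here, so truthful bidding is not dominant.

No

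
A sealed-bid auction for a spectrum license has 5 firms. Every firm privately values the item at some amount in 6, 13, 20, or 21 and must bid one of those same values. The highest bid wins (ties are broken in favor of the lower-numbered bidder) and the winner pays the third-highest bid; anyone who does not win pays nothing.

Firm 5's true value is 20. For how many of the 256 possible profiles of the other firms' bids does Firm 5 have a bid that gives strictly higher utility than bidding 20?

32

Others bid (6, 6, 6, 20): truth gives 0; bid 21 gives 14 > 0. Violating.
Others bid (6, 6, 13, 20): truth gives 0; bid 21 gives 7 > 0. Violating.
Others bid (6, 6, 20, 6): truth gives 0; bid 21 gives 14 > 0. Violating.
Others bid (6, 6, 20, 13): truth gives 0; bid 21 gives 7 > 0. Violating.
Others bid (6, 6, 6, 6): truth gives 14; no alternative beats it.
Others bid (6, 6, 6, 13): truth gives 14; no alternative beats it.
(Checking all 256 profiles: 32 have a profitable deviation, 224 do not.)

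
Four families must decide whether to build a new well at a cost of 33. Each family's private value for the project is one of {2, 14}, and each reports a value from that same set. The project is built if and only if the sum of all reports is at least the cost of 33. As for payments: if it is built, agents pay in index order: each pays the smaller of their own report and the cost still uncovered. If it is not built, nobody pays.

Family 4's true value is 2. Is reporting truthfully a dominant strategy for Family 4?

Check each profile of the others' reports and compare truth against every alternative report.
Others report (2, 14, 14): truth gives 0, best alternative gives -1.
Others report (14, 2, 14): truth gives 0, best alternative gives -1.
Others report (14, 14, 2): truth gives 0, best alternative gives -1.
Others report (14, 14, 14): truth gives 2, best alternative gives 2.
Others report (2, 2, 2): truth gives 0, best alternative gives 0.
Others report (2, 2, 14): truth gives 0, best alternative gives 0.
(Remaining 2 profiles checked similarly; truth is weakly best in each.)
In every case the truthful report is at least as good as any alternative, so it is a dominant strategy.

Yes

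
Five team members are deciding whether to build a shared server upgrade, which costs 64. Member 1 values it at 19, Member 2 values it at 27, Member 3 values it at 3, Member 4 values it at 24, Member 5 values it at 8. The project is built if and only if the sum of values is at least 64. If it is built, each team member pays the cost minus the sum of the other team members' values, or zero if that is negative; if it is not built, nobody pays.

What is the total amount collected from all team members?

19

Total value 81 ≥ cost 64, so it is built.
Member 1: others sum to 62; max(0, 64 - 62) = 2.
Member 2: others sum to 54; max(0, 64 - 54) = 10.
Member 3: others sum to 78; max(0, 64 - 78) = 0.
Member 4: others sum to 57; max(0, 64 - 57) = 7.
Member 5: others sum to 73; max(0, 64 - 73) = 0.
Total collected = 2 + 10 + 0 + 7 + 0 = 19.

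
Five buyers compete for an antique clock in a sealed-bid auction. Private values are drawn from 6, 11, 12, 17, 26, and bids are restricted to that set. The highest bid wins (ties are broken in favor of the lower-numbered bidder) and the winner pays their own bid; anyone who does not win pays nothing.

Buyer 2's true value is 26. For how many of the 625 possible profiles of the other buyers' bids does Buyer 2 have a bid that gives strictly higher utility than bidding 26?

192

Others bid (6, 6, 6, 6): truth gives 0; bid 11 gives 15 > 0. Violating.
Others bid (6, 6, 6, 11): truth gives 0; bid 11 gives 15 > 0. Violating.
Others bid (6, 6, 6, 12): truth gives 0; bid 12 gives 14 > 0. Violating.
Others bid (6, 6, 6, 17): truth gives 0; bid 17 gives 9 > 0. Violating.
Others bid (6, 6, 6, 26): truth gives 0; no alternative beats it.
Others bid (6, 6, 11, 26): truth gives 0; no alternative beats it.
(Checking all 625 profiles: 192 have a profitable deviation, 433 do not.)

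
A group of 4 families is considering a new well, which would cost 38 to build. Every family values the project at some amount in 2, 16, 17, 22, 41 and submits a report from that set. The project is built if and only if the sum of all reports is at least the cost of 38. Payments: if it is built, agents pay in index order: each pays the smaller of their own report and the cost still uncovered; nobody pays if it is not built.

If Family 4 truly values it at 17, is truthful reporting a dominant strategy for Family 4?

Yes

Check each profile of the others' reports and compare truth against every alternative report.
Others report (2, 2, 41): truth gives 17, best alternative gives 17.
Others report (2, 16, 22): truth gives 17, best alternative gives 17.
Others report (2, 16, 41): truth gives 17, best alternative gives 17.
Others report (2, 17, 22): truth gives 17, best alternative gives 17.
Others report (2, 17, 41): truth gives 17, best alternative gives 17.
Others report (2, 22, 16): truth gives 17, best alternative gives 17.
(Remaining 119 profiles checked similarly; truth is weakly best in each.)
In every case the truthful report is at least as good as any alternative, so it is a dominant strategy.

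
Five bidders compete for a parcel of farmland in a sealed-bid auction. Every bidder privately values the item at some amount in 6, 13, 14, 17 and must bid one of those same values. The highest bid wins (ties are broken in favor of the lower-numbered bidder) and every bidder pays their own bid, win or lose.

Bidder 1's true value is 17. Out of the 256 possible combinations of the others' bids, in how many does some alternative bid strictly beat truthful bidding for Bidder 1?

81

Others bid (6, 6, 6, 6): truth gives 0; bid 6 gives 11 > 0. Violating.
Others bid (6, 6, 6, 13): truth gives 0; bid 13 gives 4 > 0. Violating.
Others bid (6, 6, 6, 14): truth gives 0; bid 14 gives 3 > 0. Violating.
Others bid (6, 6, 13, 6): truth gives 0; bid 13 gives 4 > 0. Violating.
Others bid (6, 6, 6, 17): truth gives 0; no alternative beats it.
Others bid (6, 6, 13, 17): truth gives 0; no alternative beats it.
(Checking all 256 profiles: 81 have a profitable deviation, 175 do not.)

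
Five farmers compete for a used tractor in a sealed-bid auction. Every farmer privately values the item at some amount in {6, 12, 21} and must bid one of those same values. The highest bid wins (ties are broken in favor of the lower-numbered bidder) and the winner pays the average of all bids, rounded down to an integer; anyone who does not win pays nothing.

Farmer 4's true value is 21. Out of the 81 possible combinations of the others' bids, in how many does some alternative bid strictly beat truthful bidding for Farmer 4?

2

Others bid (6, 6, 6, 6): truth gives 12; bid 12 gives 14 > 12. Violating.
Others bid (6, 6, 6, 12): truth gives 11; bid 12 gives 13 > 11. Violating.
Others bid (6, 6, 6, 21): truth gives 9; no alternative beats it.
Others bid (6, 6, 12, 6): truth gives 11; no alternative beats it.
(Checking all 81 profiles: 2 have a profitable deviation, 79 do not.)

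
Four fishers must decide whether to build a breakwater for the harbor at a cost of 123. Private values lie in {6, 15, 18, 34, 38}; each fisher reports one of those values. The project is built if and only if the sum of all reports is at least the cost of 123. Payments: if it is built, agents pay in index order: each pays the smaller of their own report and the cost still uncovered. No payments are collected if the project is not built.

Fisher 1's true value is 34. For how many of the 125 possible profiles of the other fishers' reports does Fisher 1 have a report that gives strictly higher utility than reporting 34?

Others report (34, 34, 38): truth gives 0; report 18 gives 16 > 0. Violating.
Others report (34, 38, 34): truth gives 0; report 18 gives 16 > 0. Violating.
Others report (34, 38, 38): truth gives 0; report 15 gives 19 > 0. Violating.
Others report (38, 34, 34): truth gives 0; report 18 gives 16 > 0. Violating.
Others report (6, 6, 6): truth gives 0; no alternative beats it.
Others report (6, 6, 15): truth gives 0; no alternative beats it.
(Checking all 125 profiles: 7 have a profitable deviation, 118 do not.)

7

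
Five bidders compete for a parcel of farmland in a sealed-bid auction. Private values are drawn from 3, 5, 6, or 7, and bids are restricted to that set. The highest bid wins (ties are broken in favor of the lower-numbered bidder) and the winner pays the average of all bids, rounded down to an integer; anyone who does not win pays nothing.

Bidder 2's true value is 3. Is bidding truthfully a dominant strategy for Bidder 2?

Yes

Check each profile of the others' bids and compare truth against every alternative bid.
Others bid (3, 3, 5, 5): truth gives 0, best alternative gives -1.
Others bid (3, 5, 3, 5): truth gives 0, best alternative gives -1.
Others bid (3, 5, 5, 3): truth gives 0, best alternative gives -1.
Others bid (3, 5, 5, 5): truth gives 0, best alternative gives -1.
Others bid (3, 3, 3, 3): truth gives 0, best alternative gives 0.
Others bid (3, 3, 3, 5): truth gives 0, best alternative gives 0.
(Remaining 250 profiles checked similarly; truth is weakly best in each.)
In every case the truthful bid is at least as good as any alternative, so it is a dominant strategy.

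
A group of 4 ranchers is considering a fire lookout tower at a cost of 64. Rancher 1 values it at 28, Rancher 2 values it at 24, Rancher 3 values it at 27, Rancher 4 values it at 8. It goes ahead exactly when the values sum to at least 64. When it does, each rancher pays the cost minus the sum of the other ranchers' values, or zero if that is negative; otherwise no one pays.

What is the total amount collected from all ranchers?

Total value 87 ≥ cost 64, so it is built.
Rancher 1: others sum to 59; max(0, 64 - 59) = 5.
Rancher 2: others sum to 63; max(0, 64 - 63) = 1.
Rancher 3: others sum to 60; max(0, 64 - 60) = 4.
Rancher 4: others sum to 79; max(0, 64 - 79) = 0.
Total collected = 5 + 1 + 4 + 0 = 10.

10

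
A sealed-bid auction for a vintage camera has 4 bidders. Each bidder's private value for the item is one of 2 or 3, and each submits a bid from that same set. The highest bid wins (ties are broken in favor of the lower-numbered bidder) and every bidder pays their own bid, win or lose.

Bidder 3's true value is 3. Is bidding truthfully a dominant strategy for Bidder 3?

Consider the case where Bidder 1 bids 2, Bidder 2 bids 3 and Bidder 4 bids 2.
Truthful bid 3: loses but pays 3, utility -3.
Bid 2 instead: loses but pays 2, utility -2.
Since -2 > -3, bidding 2 is strictly better here, so truthful bidding is not dominant.

No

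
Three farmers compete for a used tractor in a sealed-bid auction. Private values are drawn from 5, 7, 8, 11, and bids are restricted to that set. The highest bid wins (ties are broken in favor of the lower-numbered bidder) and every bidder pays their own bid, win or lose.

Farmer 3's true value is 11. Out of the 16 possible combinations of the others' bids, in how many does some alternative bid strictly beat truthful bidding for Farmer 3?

11

Others bid (5, 5): truth gives 0; bid 7 gives 4 > 0. Violating.
Others bid (5, 7): truth gives 0; bid 8 gives 3 > 0. Violating.
Others bid (5, 11): truth gives -11; bid 5 gives -5 > -11. Violating.
Others bid (7, 5): truth gives 0; bid 8 gives 3 > 0. Violating.
Others bid (5, 8): truth gives 0; no alternative beats it.
Others bid (7, 8): truth gives 0; no alternative beats it.
(Checking all 16 profiles: 11 have a profitable deviation, 5 do not.)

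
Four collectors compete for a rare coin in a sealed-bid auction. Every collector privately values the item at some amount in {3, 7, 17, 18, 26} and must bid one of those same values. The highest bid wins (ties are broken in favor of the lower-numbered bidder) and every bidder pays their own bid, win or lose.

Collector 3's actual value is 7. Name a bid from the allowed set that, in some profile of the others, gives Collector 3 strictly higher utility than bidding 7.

3

Suppose Collector 1 bids 3, Collector 2 bids 3 and Collector 4 bids 17.
Bid 7: loses but pays 7, utility -7.
Bid 3: loses but pays 3, utility -3.
So bidding 3 beats truth here (-3 > -7).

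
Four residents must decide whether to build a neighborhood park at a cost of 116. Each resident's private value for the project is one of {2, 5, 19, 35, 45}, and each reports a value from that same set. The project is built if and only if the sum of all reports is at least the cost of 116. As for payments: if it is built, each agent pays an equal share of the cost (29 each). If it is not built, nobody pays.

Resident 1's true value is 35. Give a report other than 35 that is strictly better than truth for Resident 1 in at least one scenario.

45

Suppose Resident 2 reports 2, Resident 3 reports 35 and Resident 4 reports 35.
Report 35: project not built, utility 0.
Report 45: project built, pays 29, utility 35 - 29 = 6.
So reporting 45 beats truth here (6 > 0).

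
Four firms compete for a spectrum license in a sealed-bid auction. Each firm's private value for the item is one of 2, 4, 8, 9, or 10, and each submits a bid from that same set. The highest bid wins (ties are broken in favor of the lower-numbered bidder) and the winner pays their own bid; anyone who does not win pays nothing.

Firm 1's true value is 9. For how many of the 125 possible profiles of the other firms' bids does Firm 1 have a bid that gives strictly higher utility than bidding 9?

27

Others bid (2, 2, 2): truth gives 0; bid 2 gives 7 > 0. Violating.
Others bid (2, 2, 4): truth gives 0; bid 4 gives 5 > 0. Violating.
Others bid (2, 2, 8): truth gives 0; bid 8 gives 1 > 0. Violating.
Others bid (2, 4, 2): truth gives 0; bid 4 gives 5 > 0. Violating.
Others bid (2, 2, 9): truth gives 0; no alternative beats it.
Others bid (2, 2, 10): truth gives 0; no alternative beats it.
(Checking all 125 profiles: 27 have a profitable deviation, 98 do not.)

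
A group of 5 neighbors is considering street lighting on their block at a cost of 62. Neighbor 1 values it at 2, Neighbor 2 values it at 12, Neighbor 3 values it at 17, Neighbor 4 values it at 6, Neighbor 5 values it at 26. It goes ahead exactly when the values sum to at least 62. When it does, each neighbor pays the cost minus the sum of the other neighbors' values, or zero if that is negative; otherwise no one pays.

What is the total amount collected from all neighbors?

58

Total value 63 ≥ cost 62, so it is built.
Neighbor 1: others sum to 61; max(0, 62 - 61) = 1.
Neighbor 2: others sum to 51; max(0, 62 - 51) = 11.
Neighbor 3: others sum to 46; max(0, 62 - 46) = 16.
Neighbor 4: others sum to 57; max(0, 62 - 57) = 5.
Neighbor 5: others sum to 37; max(0, 62 - 37) = 25.
Total collected = 1 + 11 + 16 + 5 + 25 = 58.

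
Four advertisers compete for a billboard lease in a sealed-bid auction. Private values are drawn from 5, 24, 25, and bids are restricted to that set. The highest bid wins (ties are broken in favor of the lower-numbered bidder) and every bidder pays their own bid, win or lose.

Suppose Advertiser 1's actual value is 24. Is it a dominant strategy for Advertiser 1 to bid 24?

Consider the case where Advertiser 2 bids 5, Advertiser 3 bids 5 and Advertiser 4 bids 5.
Truthful bid 24: wins, pays 24, utility 24 - 24 = 0.
Bid 5 instead: wins, pays 5, utility 24 - 5 = 19.
Since 19 > 0, bidding 5 is strictly better here, so truthful bidding is not dominant.

No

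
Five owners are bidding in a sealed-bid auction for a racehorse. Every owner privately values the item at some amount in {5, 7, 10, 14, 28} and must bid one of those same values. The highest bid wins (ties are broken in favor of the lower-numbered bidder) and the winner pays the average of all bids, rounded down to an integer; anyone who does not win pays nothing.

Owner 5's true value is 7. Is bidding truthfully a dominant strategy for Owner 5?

No

Consider the case where Owner 1 bids 5, Owner 2 bids 5, Owner 3 bids 5 and Owner 4 bids 7.
Truthful bid 7: loses, pays 0, utility 0.
Bid 10 instead: wins, pays 6, utility 7 - 6 = 1.
Since 1 > 0, bidding 10 is strictly better here, so truthful bidding is not dominant.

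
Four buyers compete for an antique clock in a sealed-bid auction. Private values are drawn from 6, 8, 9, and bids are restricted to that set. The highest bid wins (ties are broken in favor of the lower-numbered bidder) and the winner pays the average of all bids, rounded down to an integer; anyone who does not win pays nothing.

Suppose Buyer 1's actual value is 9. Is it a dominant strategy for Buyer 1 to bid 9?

Check each profile of the others' bids and compare truth against every alternative bid.
Others bid (6, 6, 9): truth gives 2, best alternative gives 0.
Others bid (6, 9, 6): truth gives 2, best alternative gives 0.
Others bid (9, 6, 6): truth gives 2, best alternative gives 0.
Others bid (6, 8, 9): truth gives 1, best alternative gives 0.
Others bid (6, 9, 8): truth gives 1, best alternative gives 0.
Others bid (6, 9, 9): truth gives 1, best alternative gives 0.
(Remaining 21 profiles checked similarly; truth is weakly best in each.)
In every case the truthful bid is at least as good as any alternative, so it is a dominant strategy.

Yes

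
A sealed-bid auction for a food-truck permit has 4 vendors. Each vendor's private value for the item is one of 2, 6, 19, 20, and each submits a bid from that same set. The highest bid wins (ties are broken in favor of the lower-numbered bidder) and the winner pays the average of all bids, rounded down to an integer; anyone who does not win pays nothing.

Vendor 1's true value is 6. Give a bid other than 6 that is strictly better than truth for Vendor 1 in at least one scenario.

Suppose Vendor 2 bids 2, Vendor 3 bids 2 and Vendor 4 bids 2.
Bid 6: wins, pays 3, utility 6 - 3 = 3.
Bid 2: wins, pays 2, utility 6 - 2 = 4.
So bidding 2 beats truth here (4 > 3).

2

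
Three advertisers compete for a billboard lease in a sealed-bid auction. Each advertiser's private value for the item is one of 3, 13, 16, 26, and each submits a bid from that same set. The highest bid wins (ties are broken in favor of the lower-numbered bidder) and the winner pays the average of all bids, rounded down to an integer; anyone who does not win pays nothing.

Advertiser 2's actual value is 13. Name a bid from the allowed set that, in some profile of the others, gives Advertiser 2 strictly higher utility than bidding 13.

Suppose Advertiser 1 bids 3 and Advertiser 3 bids 16.
Bid 13: loses, pays 0, utility 0.
Bid 16: wins, pays 11, utility 13 - 11 = 2.
So bidding 16 beats truth here (2 > 0).

16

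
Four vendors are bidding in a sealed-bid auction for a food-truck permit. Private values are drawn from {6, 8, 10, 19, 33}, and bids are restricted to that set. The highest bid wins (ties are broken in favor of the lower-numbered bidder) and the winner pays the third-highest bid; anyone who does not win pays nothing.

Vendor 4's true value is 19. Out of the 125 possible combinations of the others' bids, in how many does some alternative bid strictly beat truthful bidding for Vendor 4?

27

Others bid (6, 6, 19): truth gives 0; bid 33 gives 13 > 0. Violating.
Others bid (6, 8, 19): truth gives 0; bid 33 gives 11 > 0. Violating.
Others bid (6, 10, 19): truth gives 0; bid 33 gives 9 > 0. Violating.
Others bid (6, 19, 6): truth gives 0; bid 33 gives 13 > 0. Violating.
Others bid (6, 6, 6): truth gives 13; no alternative beats it.
Others bid (6, 6, 8): truth gives 13; no alternative beats it.
(Checking all 125 profiles: 27 have a profitable deviation, 98 do not.)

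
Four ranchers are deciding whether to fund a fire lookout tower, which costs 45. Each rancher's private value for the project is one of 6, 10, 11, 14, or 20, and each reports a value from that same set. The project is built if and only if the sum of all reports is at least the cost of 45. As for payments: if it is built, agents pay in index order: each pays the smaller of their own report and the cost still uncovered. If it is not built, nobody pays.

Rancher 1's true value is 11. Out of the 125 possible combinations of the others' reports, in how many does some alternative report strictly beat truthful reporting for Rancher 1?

74

Others report (6, 10, 20): truth gives 0; report 10 gives 1 > 0. Violating.
Others report (6, 11, 20): truth gives 0; report 10 gives 1 > 0. Violating.
Others report (6, 14, 20): truth gives 0; report 6 gives 5 > 0. Violating.
Others report (6, 20, 10): truth gives 0; report 10 gives 1 > 0. Violating.
Others report (6, 6, 6): truth gives 0; no alternative beats it.
Others report (6, 6, 10): truth gives 0; no alternative beats it.
(Checking all 125 profiles: 74 have a profitable deviation, 51 do not.)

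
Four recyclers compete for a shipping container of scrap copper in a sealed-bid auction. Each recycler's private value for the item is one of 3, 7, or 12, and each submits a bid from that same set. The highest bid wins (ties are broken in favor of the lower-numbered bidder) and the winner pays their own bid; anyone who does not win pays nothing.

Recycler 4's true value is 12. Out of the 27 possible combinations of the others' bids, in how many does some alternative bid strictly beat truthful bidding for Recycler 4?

1

Others bid (3, 3, 3): truth gives 0; bid 7 gives 5 > 0. Violating.
Others bid (3, 3, 7): truth gives 0; no alternative beats it.
Others bid (3, 3, 12): truth gives 0; no alternative beats it.
(Checking all 27 profiles: 1 has a profitable deviation, 26 do not.)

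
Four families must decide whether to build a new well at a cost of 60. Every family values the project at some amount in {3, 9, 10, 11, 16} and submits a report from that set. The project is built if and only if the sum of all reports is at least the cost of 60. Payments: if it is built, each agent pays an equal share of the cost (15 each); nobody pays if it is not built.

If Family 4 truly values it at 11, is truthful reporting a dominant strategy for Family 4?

Check each profile of the others' reports and compare truth against every alternative report.
Others report (3, 3, 3): truth gives 0, best alternative gives 0.
Others report (3, 3, 9): truth gives 0, best alternative gives 0.
Others report (3, 3, 10): truth gives 0, best alternative gives 0.
Others report (3, 3, 11): truth gives 0, best alternative gives 0.
Others report (3, 3, 16): truth gives 0, best alternative gives 0.
Others report (3, 9, 3): truth gives 0, best alternative gives 0.
(Remaining 119 profiles checked similarly; truth is weakly best in each.)
In every case the truthful report is at least as good as any alternative, so it is a dominant strategy.

Yes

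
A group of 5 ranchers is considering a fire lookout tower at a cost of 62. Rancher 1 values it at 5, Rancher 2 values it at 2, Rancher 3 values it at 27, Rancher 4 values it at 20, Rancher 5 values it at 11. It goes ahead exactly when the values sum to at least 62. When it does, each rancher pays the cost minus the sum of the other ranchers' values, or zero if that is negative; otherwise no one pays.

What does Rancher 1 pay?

Total value 65 ≥ cost 62, so the project is built.
The other ranchers' values sum to 60.
Cost minus that sum is 62 - 60 = 2.

2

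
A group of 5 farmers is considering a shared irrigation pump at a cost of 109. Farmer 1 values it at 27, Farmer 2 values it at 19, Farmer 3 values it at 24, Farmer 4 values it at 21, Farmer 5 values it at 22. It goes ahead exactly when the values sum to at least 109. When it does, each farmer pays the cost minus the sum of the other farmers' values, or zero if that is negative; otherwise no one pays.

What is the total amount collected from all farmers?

Total value 113 ≥ cost 109, so it is built.
Farmer 1: others sum to 86; max(0, 109 - 86) = 23.
Farmer 2: others sum to 94; max(0, 109 - 94) = 15.
Farmer 3: others sum to 89; max(0, 109 - 89) = 20.
Farmer 4: others sum to 92; max(0, 109 - 92) = 17.
Farmer 5: others sum to 91; max(0, 109 - 91) = 18.
Total collected = 23 + 15 + 20 + 17 + 18 = 93.

93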